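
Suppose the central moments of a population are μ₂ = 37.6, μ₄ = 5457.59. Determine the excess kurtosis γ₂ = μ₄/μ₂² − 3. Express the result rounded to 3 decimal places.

μ₂² = 37.6² = 1413.76000
μ₄/μ₂² = 5457.59 / 1413.76000 = 3.86034
γ₂ = 3.86034 − 3 ≈ 0.860

0.860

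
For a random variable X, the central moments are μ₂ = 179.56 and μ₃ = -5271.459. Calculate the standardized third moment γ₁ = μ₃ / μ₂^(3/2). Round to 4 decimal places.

-2.1909

σ = √μ₂ = √179.56 = 13.40000
σ³ = μ₂^(3/2) = 2406.10400
γ₁ = μ₃/σ³ = -5271.459 / 2406.10400 ≈ -2.1909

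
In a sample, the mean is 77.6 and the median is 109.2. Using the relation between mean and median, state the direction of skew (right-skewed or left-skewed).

mean − median = 77.6 − 109.2 = -31.6
mean < median ⇒ the longer tail is on the left ⇒ left-skewed (negatively skewed).

left-skewed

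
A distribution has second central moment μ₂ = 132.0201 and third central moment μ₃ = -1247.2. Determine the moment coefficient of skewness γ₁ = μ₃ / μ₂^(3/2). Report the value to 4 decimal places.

σ = √μ₂ = √132.0201 = 11.49000
σ³ = μ₂^(3/2) = 1516.91095
γ₁ = μ₃/σ³ = -1247.2 / 1516.91095 ≈ -0.8222

-0.8222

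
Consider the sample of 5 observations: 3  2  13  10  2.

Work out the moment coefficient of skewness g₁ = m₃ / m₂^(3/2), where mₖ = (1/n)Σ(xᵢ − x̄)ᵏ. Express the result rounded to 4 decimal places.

0.5163

x̄ = (3 + 2 + 13 + 10 + 2) / 5 = 6.0000
deviations (xᵢ − x̄): -3.0000, -4.0000, 7.0000, 4.0000, -4.0000
Σ(xᵢ − x̄)² = 106.0000 ⇒ m₂ = 106.0000/5 = 21.20000
Σ(xᵢ − x̄)³ = 252.0000 ⇒ m₃ = 252.0000/5 = 50.40000
m₂^(3/2) = 21.20000^(1.5) = 97.61213
g₁ = m₃ / m₂^(3/2) = 50.40000 / 97.61213 ≈ 0.5163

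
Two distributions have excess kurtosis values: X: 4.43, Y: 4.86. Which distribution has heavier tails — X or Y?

Higher excess kurtosis ⇒ heavier tails relative to the normal distribution.
4.43 vs 4.86: the larger is 4.86, so Y has heavier tails.

Y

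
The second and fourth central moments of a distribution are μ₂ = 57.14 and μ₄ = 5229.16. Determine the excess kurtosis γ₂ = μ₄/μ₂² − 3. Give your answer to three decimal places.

μ₂² = 57.14² = 3264.97960
μ₄/μ₂² = 5229.16 / 3264.97960 = 1.60159
γ₂ = 1.60159 − 3 ≈ -1.398

-1.398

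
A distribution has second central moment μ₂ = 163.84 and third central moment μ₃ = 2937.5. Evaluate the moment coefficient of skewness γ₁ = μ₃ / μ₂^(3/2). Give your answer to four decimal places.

1.4007

σ = √μ₂ = √163.84 = 12.80000
σ³ = μ₂^(3/2) = 2097.15200
γ₁ = μ₃/σ³ = 2937.5 / 2097.15200 ≈ 1.4007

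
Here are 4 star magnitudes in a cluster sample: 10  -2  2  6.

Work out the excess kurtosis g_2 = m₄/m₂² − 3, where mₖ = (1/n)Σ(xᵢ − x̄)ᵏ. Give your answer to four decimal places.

x̄ = 4.0000
Σ(xᵢ − x̄)² = 80.0000 ⇒ m₂ = 20.00000
Σ(xᵢ − x̄)⁴ = 2624.0000 ⇒ m₄ = 656.00000
m₂² = 400.00000
g_2 = m₄/m₂² − 3 = 1.64000 − 3 ≈ -1.3600

-1.3600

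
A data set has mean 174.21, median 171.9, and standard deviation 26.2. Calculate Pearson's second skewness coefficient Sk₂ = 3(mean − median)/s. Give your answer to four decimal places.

Sk₂ = 3(174.21 − 171.9) / 26.2 = 3 × 2.3100 / 26.2
    = 6.9300 / 26.2 ≈ 0.2645

0.2645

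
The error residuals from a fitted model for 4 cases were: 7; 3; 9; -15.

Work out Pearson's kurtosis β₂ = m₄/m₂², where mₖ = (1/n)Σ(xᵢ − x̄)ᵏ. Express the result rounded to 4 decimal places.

x̄ = 1.0000
Σ(xᵢ − x̄)² = 360.0000 ⇒ m₂ = 90.00000
Σ(xᵢ − x̄)⁴ = 70944.0000 ⇒ m₄ = 17736.00000
m₂² = 8100.00000
β₂ = m₄/m₂² = 17736.00000 / 8100.00000 ≈ 2.1896

2.1896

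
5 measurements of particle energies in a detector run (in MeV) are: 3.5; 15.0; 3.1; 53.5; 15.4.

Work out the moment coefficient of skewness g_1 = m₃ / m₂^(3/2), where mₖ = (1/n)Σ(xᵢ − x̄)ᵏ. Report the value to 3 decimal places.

x̄ = (3.5 + 15.0 + 3.1 + 53.5 + 15.4) / 5 = 18.1000
deviations (xᵢ − x̄): -14.6000, -3.1000, -15.0000, 35.4000, -2.7000
Σ(xᵢ − x̄)² = 1708.2200 ⇒ m₂ = 1708.2200/5 = 341.64400
Σ(xᵢ − x̄)³ = 37825.2540 ⇒ m₃ = 37825.2540/5 = 7565.05080
m₂^(3/2) = 341.64400^(1.5) = 6314.81595
g_1 = m₃ / m₂^(3/2) = 7565.05080 / 6314.81595 ≈ 1.198

1.198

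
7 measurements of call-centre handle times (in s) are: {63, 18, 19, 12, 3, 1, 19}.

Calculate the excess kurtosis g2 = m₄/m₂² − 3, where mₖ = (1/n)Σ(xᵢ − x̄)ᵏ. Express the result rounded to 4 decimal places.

x̄ = 19.2857
Σ(xᵢ − x̄)² = 2565.4286 ⇒ m₂ = 366.48980
Σ(xᵢ − x̄)⁴ = 3836652.9621 ⇒ m₄ = 548093.28030
m₂² = 134314.77051
g2 = m₄/m₂² − 3 = 4.08066 − 3 ≈ 1.0807

1.0807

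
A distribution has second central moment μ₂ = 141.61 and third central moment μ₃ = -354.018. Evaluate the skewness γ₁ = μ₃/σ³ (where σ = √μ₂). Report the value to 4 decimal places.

σ = √μ₂ = √141.61 = 11.90000
σ³ = μ₂^(3/2) = 1685.15900
γ₁ = μ₃/σ³ = -354.018 / 1685.15900 ≈ -0.2101

-0.2101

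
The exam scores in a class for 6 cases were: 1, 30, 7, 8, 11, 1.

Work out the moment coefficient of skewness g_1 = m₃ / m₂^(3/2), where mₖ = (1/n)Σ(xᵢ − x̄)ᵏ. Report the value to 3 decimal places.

x̄ = (1 + 30 + 7 + 8 + 11 + 1) / 6 = 9.6667
deviations (xᵢ − x̄): -8.6667, 20.3333, -2.6667, -1.6667, 1.3333, -8.6667
Σ(xᵢ − x̄)² = 575.3333 ⇒ m₂ = 575.3333/6 = 95.88889
Σ(xᵢ − x̄)³ = 7083.5556 ⇒ m₃ = 7083.5556/6 = 1180.59259
m₂^(3/2) = 95.88889^(1.5) = 938.97154
g_1 = m₃ / m₂^(3/2) = 1180.59259 / 938.97154 ≈ 1.257

1.257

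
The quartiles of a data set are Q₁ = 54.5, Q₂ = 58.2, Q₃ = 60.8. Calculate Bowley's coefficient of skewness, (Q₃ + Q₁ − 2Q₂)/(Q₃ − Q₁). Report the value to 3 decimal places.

numerator: Q₃ + Q₁ − 2Q₂ = 60.8 + 54.5 − 2×58.2 = -1.1000
denominator: Q₃ − Q₁ = 60.8 − 54.5 = 6.3000
Bowley skewness = -1.1000 / 6.3000 ≈ -0.175

-0.175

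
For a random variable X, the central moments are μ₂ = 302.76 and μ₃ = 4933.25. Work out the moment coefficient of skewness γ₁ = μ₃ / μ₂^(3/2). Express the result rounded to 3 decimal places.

0.936

σ = √μ₂ = √302.76 = 17.40000
σ³ = μ₂^(3/2) = 5268.02400
γ₁ = μ₃/σ³ = 4933.25 / 5268.02400 ≈ 0.936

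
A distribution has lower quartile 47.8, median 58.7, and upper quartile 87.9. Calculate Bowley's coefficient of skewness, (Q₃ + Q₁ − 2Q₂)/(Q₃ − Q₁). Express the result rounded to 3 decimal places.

numerator: Q₃ + Q₁ − 2Q₂ = 87.9 + 47.8 − 2×58.7 = 18.3000
denominator: Q₃ − Q₁ = 87.9 − 47.8 = 40.1000
Bowley skewness = 18.3000 / 40.1000 ≈ 0.456

0.456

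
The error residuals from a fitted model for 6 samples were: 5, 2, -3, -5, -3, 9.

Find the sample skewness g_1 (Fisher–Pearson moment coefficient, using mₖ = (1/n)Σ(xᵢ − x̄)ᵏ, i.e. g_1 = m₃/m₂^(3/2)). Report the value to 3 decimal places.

0.415

x̄ = (5 + 2 - 3 - 5 - 3 + 9) / 6 = 0.8333
deviations (xᵢ − x̄): 4.1667, 1.1667, -3.8333, -5.8333, -3.8333, 8.1667
Σ(xᵢ − x̄)² = 148.8333 ⇒ m₂ = 148.8333/6 = 24.80556
Σ(xᵢ − x̄)³ = 307.4444 ⇒ m₃ = 307.4444/6 = 51.24074
m₂^(3/2) = 24.80556^(1.5) = 123.54451
g_1 = m₃ / m₂^(3/2) = 51.24074 / 123.54451 ≈ 0.415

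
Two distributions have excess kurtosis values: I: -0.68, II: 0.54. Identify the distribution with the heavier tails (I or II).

II

Higher excess kurtosis ⇒ heavier tails relative to the normal distribution.
-0.68 vs 0.54: the larger is 0.54, so II has heavier tails. (II is leptokurtic — heavier-than-normal tails; the other is platykurtic.)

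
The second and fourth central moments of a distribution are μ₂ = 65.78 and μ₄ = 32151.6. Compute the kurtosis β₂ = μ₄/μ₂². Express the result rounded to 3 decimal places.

μ₂² = 65.78² = 4327.00840
μ₄/μ₂² = 32151.6 / 4327.00840 = 7.43045
β₂ ≈ 7.430

7.430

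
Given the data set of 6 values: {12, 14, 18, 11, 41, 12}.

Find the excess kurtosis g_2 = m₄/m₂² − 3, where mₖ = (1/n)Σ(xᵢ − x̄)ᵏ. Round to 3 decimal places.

0.856

x̄ = 18.0000
Σ(xᵢ − x̄)² = 666.0000 ⇒ m₂ = 111.00000
Σ(xᵢ − x̄)⁴ = 285090.0000 ⇒ m₄ = 47515.00000
m₂² = 12321.00000
g_2 = m₄/m₂² − 3 = 3.85642 − 3 ≈ 0.856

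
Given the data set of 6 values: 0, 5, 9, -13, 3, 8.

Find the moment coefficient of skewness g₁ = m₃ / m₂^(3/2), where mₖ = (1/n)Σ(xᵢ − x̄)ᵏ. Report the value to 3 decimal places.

x̄ = (0 + 5 + 9 - 13 + 3 + 8) / 6 = 2.0000
deviations (xᵢ − x̄): -2.0000, 3.0000, 7.0000, -15.0000, 1.0000, 6.0000
Σ(xᵢ − x̄)² = 324.0000 ⇒ m₂ = 324.0000/6 = 54.00000
Σ(xᵢ − x̄)³ = -2796.0000 ⇒ m₃ = -2796.0000/6 = -466.00000
m₂^(3/2) = 54.00000^(1.5) = 396.81734
g₁ = m₃ / m₂^(3/2) = -466.00000 / 396.81734 ≈ -1.174

-1.174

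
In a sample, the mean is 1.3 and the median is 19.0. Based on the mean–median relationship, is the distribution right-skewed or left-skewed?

left-skewed

mean − median = 1.3 − 19.0 = -17.7
mean < median ⇒ the longer tail is on the left ⇒ left-skewed (negatively skewed).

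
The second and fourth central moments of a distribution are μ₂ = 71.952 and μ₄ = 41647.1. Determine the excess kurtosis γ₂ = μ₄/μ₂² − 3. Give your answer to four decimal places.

μ₂² = 71.952² = 5177.09030
μ₄/μ₂² = 41647.1 / 5177.09030 = 8.04450
γ₂ = 8.04450 − 3 ≈ 5.0445

5.0445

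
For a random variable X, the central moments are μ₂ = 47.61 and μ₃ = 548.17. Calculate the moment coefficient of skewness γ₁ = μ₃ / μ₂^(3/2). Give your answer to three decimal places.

σ = √μ₂ = √47.61 = 6.90000
σ³ = μ₂^(3/2) = 328.50900
γ₁ = μ₃/σ³ = 548.17 / 328.50900 ≈ 1.669

1.669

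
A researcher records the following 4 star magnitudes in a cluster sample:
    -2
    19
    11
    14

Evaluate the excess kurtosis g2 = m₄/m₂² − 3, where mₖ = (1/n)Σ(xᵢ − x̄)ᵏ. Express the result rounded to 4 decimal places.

x̄ = 10.5000
Σ(xᵢ − x̄)² = 241.0000 ⇒ m₂ = 60.25000
Σ(xᵢ − x̄)⁴ = 29784.2500 ⇒ m₄ = 7446.06250
m₂² = 3630.06250
g2 = m₄/m₂² − 3 = 2.05122 − 3 ≈ -0.9488

-0.9488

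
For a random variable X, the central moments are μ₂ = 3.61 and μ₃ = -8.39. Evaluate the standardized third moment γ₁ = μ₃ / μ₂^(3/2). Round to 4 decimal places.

σ = √μ₂ = √3.61 = 1.90000
σ³ = μ₂^(3/2) = 6.85900
γ₁ = μ₃/σ³ = -8.39 / 6.85900 ≈ -1.2232

-1.2232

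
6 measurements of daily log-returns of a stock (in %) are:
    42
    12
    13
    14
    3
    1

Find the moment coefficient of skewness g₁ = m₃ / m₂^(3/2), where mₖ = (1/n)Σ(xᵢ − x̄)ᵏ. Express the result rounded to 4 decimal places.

1.2357

x̄ = (42 + 12 + 13 + 14 + 3 + 1) / 6 = 14.1667
deviations (xᵢ − x̄): 27.8333, -2.1667, -1.1667, -0.1667, -11.1667, -13.1667
Σ(xᵢ − x̄)² = 1078.8333 ⇒ m₂ = 1078.8333/6 = 179.80556
Σ(xᵢ − x̄)³ = 17875.5556 ⇒ m₃ = 17875.5556/6 = 2979.25926
m₂^(3/2) = 179.80556^(1.5) = 2411.04135
g₁ = m₃ / m₂^(3/2) = 2979.25926 / 2411.04135 ≈ 1.2357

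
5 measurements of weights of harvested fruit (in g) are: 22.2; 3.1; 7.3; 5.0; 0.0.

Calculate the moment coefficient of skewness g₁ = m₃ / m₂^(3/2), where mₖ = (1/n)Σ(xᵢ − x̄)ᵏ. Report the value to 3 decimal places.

x̄ = (22.2 + 3.1 + 7.3 + 5.0 + 0.0) / 5 = 7.5200
deviations (xᵢ − x̄): 14.6800, -4.4200, -0.2200, -2.5200, -7.5200
Σ(xᵢ − x̄)² = 297.9880 ⇒ m₂ = 297.9880/5 = 59.59760
Σ(xᵢ − x̄)³ = 2635.9517 ⇒ m₃ = 2635.9517/5 = 527.19034
m₂^(3/2) = 59.59760^(1.5) = 460.09038
g₁ = m₃ / m₂^(3/2) = 527.19034 / 460.09038 ≈ 1.146

1.146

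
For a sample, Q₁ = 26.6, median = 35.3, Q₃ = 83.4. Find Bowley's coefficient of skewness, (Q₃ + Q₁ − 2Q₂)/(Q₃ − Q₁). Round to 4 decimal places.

numerator: Q₃ + Q₁ − 2Q₂ = 83.4 + 26.6 − 2×35.3 = 39.4000
denominator: Q₃ − Q₁ = 83.4 − 26.6 = 56.8000
Bowley skewness = 39.4000 / 56.8000 ≈ 0.6937

0.6937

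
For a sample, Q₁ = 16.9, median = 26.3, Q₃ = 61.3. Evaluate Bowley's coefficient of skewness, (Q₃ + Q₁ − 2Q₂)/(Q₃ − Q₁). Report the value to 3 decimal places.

0.577

numerator: Q₃ + Q₁ − 2Q₂ = 61.3 + 16.9 − 2×26.3 = 25.6000
denominator: Q₃ − Q₁ = 61.3 − 16.9 = 44.4000
Bowley skewness = 25.6000 / 44.4000 ≈ 0.577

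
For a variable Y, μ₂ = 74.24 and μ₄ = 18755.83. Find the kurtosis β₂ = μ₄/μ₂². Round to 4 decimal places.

μ₂² = 74.24² = 5511.57760
μ₄/μ₂² = 18755.83 / 5511.57760 = 3.40299
β₂ ≈ 3.4030

3.4030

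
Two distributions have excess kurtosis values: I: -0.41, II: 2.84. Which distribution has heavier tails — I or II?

II

Higher excess kurtosis ⇒ heavier tails relative to the normal distribution.
-0.41 vs 2.84: the larger is 2.84, so II has heavier tails. (II is leptokurtic — heavier-than-normal tails; the other is platykurtic.)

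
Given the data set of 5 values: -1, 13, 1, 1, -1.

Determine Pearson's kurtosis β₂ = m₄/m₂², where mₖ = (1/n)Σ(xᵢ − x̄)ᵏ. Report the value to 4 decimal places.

3.1088

x̄ = 2.6000
Σ(xᵢ − x̄)² = 139.2000 ⇒ m₂ = 27.84000
Σ(xᵢ − x̄)⁴ = 12047.6160 ⇒ m₄ = 2409.52320
m₂² = 775.06560
β₂ = m₄/m₂² = 2409.52320 / 775.06560 ≈ 3.1088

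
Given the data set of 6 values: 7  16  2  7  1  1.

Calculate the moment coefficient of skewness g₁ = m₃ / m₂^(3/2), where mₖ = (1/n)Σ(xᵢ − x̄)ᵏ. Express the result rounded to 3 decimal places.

x̄ = (7 + 16 + 2 + 7 + 1 + 1) / 6 = 5.6667
deviations (xᵢ − x̄): 1.3333, 10.3333, -3.6667, 1.3333, -4.6667, -4.6667
Σ(xᵢ − x̄)² = 167.3333 ⇒ m₂ = 167.3333/6 = 27.88889
Σ(xᵢ − x̄)³ = 855.5556 ⇒ m₃ = 855.5556/6 = 142.59259
m₂^(3/2) = 27.88889^(1.5) = 147.28103
g₁ = m₃ / m₂^(3/2) = 142.59259 / 147.28103 ≈ 0.968

0.968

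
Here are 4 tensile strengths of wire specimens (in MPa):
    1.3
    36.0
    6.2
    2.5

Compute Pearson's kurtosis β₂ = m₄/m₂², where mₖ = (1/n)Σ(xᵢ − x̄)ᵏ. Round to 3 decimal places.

x̄ = 11.5000
Σ(xᵢ − x̄)² = 813.3800 ⇒ m₂ = 203.34500
Σ(xᵢ − x̄)⁴ = 378474.4322 ⇒ m₄ = 94618.60805
m₂² = 41349.18903
β₂ = m₄/m₂² = 94618.60805 / 41349.18903 ≈ 2.288

2.288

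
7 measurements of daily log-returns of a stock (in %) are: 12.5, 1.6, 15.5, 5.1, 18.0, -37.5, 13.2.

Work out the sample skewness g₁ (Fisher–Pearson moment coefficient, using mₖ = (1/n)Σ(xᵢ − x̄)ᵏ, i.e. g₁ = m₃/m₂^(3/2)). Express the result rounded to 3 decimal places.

-1.681

x̄ = (12.5 + 1.6 + 15.5 + 5.1 + 18.0 - 37.5 + 13.2) / 7 = 4.0571
deviations (xᵢ − x̄): 8.4429, -2.4571, 11.4429, 1.0429, 13.9429, -41.5571, 9.1429
Σ(xᵢ − x̄)² = 2214.3371 ⇒ m₂ = 2214.3371/7 = 316.33388
Σ(xᵢ − x̄)³ = -66207.7820 ⇒ m₃ = -66207.7820/7 = -9458.25457
m₂^(3/2) = 316.33388^(1.5) = 5626.24393
g₁ = m₃ / m₂^(3/2) = -9458.25457 / 5626.24393 ≈ -1.681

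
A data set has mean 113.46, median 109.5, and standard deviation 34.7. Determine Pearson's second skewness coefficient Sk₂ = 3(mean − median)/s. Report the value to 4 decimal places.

Sk₂ = 3(113.46 − 109.5) / 34.7 = 3 × 3.9600 / 34.7
    = 11.8800 / 34.7 ≈ 0.3424

0.3424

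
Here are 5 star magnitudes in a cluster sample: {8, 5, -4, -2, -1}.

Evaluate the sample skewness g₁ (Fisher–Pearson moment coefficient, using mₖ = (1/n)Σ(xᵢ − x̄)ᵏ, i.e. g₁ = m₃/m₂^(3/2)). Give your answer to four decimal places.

x̄ = (8 + 5 - 4 - 2 - 1) / 5 = 1.2000
deviations (xᵢ − x̄): 6.8000, 3.8000, -5.2000, -3.2000, -2.2000
Σ(xᵢ − x̄)² = 102.8000 ⇒ m₂ = 102.8000/5 = 20.56000
Σ(xᵢ − x̄)³ = 185.2800 ⇒ m₃ = 185.2800/5 = 37.05600
m₂^(3/2) = 20.56000^(1.5) = 93.22549
g₁ = m₃ / m₂^(3/2) = 37.05600 / 93.22549 ≈ 0.3975

0.3975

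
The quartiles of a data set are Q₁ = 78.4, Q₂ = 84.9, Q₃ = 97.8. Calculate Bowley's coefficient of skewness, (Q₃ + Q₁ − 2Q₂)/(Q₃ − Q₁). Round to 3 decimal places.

numerator: Q₃ + Q₁ − 2Q₂ = 97.8 + 78.4 − 2×84.9 = 6.4000
denominator: Q₃ − Q₁ = 97.8 − 78.4 = 19.4000
Bowley skewness = 6.4000 / 19.4000 ≈ 0.330

0.330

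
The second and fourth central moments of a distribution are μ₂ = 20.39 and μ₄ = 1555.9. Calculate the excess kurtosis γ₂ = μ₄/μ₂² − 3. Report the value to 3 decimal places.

0.742

μ₂² = 20.39² = 415.75210
μ₄/μ₂² = 1555.9 / 415.75210 = 3.74237
γ₂ = 3.74237 − 3 ≈ 0.742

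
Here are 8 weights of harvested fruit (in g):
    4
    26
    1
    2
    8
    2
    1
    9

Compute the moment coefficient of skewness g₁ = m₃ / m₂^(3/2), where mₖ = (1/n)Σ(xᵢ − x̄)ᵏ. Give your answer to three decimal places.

1.721

x̄ = (4 + 26 + 1 + 2 + 8 + 2 + 1 + 9) / 8 = 6.6250
deviations (xᵢ − x̄): -2.6250, 19.3750, -5.6250, -4.6250, 1.3750, -4.6250, -5.6250, 2.3750
Σ(xᵢ − x̄)² = 495.8750 ⇒ m₂ = 495.8750/8 = 61.98438
Σ(xᵢ − x̄)³ = 6717.2813 ⇒ m₃ = 6717.2813/8 = 839.66016
m₂^(3/2) = 61.98438^(1.5) = 488.00395
g₁ = m₃ / m₂^(3/2) = 839.66016 / 488.00395 ≈ 1.721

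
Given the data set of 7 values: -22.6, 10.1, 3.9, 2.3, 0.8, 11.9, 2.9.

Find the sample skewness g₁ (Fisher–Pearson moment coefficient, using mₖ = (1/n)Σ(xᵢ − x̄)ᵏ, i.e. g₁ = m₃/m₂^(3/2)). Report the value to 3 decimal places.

-1.460

x̄ = (-22.6 + 10.1 + 3.9 + 2.3 + 0.8 + 11.9 + 2.9) / 7 = 1.3286
deviations (xᵢ − x̄): -23.9286, 8.7714, 2.5714, 0.9714, -0.5286, 10.5714, 1.5714
Σ(xᵢ − x̄)² = 771.5743 ⇒ m₂ = 771.5743/7 = 110.22490
Σ(xᵢ − x̄)³ = -11823.0191 ⇒ m₃ = -11823.0191/7 = -1689.00273
m₂^(3/2) = 110.22490^(1.5) = 1157.22967
g₁ = m₃ / m₂^(3/2) = -1689.00273 / 1157.22967 ≈ -1.460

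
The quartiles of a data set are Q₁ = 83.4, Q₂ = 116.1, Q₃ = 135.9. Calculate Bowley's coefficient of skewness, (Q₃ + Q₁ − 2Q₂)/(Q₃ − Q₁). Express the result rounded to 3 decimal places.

numerator: Q₃ + Q₁ − 2Q₂ = 135.9 + 83.4 − 2×116.1 = -12.9000
denominator: Q₃ − Q₁ = 135.9 − 83.4 = 52.5000
Bowley skewness = -12.9000 / 52.5000 ≈ -0.246

-0.246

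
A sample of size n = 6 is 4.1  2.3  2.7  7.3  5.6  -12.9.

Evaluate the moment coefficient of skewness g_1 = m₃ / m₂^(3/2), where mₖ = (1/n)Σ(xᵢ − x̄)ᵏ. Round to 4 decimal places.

-1.5276

x̄ = (4.1 + 2.3 + 2.7 + 7.3 + 5.6 - 12.9) / 6 = 1.5167
deviations (xᵢ − x̄): 2.5833, 0.7833, 1.1833, 5.7833, 4.0833, -14.4167
Σ(xᵢ − x̄)² = 266.6483 ⇒ m₂ = 266.6483/6 = 44.44139
Σ(xᵢ − x̄)³ = -2715.4674 ⇒ m₃ = -2715.4674/6 = -452.57791
m₂^(3/2) = 44.44139^(1.5) = 296.26574
g_1 = m₃ / m₂^(3/2) = -452.57791 / 296.26574 ≈ -1.5276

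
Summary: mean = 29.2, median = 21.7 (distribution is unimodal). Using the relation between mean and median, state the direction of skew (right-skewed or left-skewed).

right-skewed

mean − median = 29.2 − 21.7 = 7.5
mean > median ⇒ the longer tail is on the right ⇒ right-skewed (positively skewed).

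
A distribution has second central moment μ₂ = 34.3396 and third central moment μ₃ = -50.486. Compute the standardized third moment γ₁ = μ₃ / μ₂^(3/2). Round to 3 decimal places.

σ = √μ₂ = √34.3396 = 5.86000
σ³ = μ₂^(3/2) = 201.23006
γ₁ = μ₃/σ³ = -50.486 / 201.23006 ≈ -0.251

-0.251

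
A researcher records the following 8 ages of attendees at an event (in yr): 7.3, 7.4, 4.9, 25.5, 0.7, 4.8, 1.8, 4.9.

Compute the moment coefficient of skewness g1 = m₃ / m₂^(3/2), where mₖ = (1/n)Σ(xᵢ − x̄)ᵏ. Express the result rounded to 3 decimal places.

1.857

x̄ = (7.3 + 7.4 + 4.9 + 25.5 + 0.7 + 4.8 + 1.8 + 4.9) / 8 = 7.1625
deviations (xᵢ − x̄): 0.1375, 0.2375, -2.2625, 18.3375, -6.4625, -2.3625, -5.3625, -2.2625
Σ(xᵢ − x̄)² = 422.6787 ⇒ m₂ = 422.6787/8 = 52.83484
Σ(xᵢ − x̄)³ = 5705.8008 ⇒ m₃ = 5705.8008/8 = 713.22510
m₂^(3/2) = 52.83484^(1.5) = 384.04370
g1 = m₃ / m₂^(3/2) = 713.22510 / 384.04370 ≈ 1.857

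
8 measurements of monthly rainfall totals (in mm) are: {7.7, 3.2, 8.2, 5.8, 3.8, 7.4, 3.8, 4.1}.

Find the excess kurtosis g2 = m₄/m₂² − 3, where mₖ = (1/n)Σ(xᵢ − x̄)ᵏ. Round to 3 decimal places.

-1.673

x̄ = 5.5000
Σ(xᵢ − x̄)² = 28.8600 ⇒ m₂ = 3.60750
Σ(xᵢ − x̄)⁴ = 138.1398 ⇒ m₄ = 17.26747
m₂² = 13.01406
g2 = m₄/m₂² − 3 = 1.32683 − 3 ≈ -1.673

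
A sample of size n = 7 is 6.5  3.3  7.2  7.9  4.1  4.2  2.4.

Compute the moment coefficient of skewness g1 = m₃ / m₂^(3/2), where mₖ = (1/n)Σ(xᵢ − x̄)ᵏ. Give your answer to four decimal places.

x̄ = (6.5 + 3.3 + 7.2 + 7.9 + 4.1 + 4.2 + 2.4) / 7 = 5.0857
deviations (xᵢ − x̄): 1.4143, -1.7857, 2.1143, 2.8143, -0.9857, -0.8857, -2.6857
Σ(xᵢ − x̄)² = 26.5486 ⇒ m₂ = 26.5486/7 = 3.79265
Σ(xᵢ − x̄)³ = 7.8508 ⇒ m₃ = 7.8508/7 = 1.12155
m₂^(3/2) = 3.79265^(1.5) = 7.38609
g1 = m₃ / m₂^(3/2) = 1.12155 / 7.38609 ≈ 0.1518

0.1518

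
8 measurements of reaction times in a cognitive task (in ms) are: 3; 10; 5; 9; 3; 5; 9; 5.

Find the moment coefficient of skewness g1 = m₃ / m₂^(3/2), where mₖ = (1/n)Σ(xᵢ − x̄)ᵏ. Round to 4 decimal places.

x̄ = (3 + 10 + 5 + 9 + 3 + 5 + 9 + 5) / 8 = 6.1250
deviations (xᵢ − x̄): -3.1250, 3.8750, -1.1250, 2.8750, -3.1250, -1.1250, 2.8750, -1.1250
Σ(xᵢ − x̄)² = 54.8750 ⇒ m₂ = 54.8750/8 = 6.85938
Σ(xᵢ − x̄)³ = 40.4063 ⇒ m₃ = 40.4063/8 = 5.05078
m₂^(3/2) = 6.85938^(1.5) = 17.96498
g1 = m₃ / m₂^(3/2) = 5.05078 / 17.96498 ≈ 0.2811

0.2811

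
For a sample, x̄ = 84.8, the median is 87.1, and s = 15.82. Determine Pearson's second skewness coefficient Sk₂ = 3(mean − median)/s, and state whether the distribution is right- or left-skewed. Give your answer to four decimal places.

-0.4362, left-skewed

Sk₂ = 3(84.8 − 87.1) / 15.82 = 3 × -2.3000 / 15.82
    = -6.9000 / 15.82 ≈ -0.4362
Sk₂ < 0 ⇒ mean < median ⇒ left-skewed (negative skew).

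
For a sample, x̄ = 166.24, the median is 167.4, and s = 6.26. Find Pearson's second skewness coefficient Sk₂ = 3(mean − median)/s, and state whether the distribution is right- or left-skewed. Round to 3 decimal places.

Sk₂ = 3(166.24 − 167.4) / 6.26 = 3 × -1.1600 / 6.26
    = -3.4800 / 6.26 ≈ -0.556
Sk₂ < 0 ⇒ mean < median ⇒ left-skewed (negative skew).

-0.556, left-skewed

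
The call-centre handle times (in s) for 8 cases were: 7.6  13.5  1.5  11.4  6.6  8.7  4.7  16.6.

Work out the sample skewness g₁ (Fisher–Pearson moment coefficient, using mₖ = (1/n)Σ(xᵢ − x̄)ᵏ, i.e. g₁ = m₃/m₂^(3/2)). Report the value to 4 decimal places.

0.1496

x̄ = (7.6 + 13.5 + 1.5 + 11.4 + 6.6 + 8.7 + 4.7 + 16.6) / 8 = 8.8250
deviations (xᵢ − x̄): -1.2250, 4.6750, -7.3250, 2.5750, -2.2250, -0.1250, -4.1250, 7.7750
Σ(xᵢ − x̄)² = 166.0750 ⇒ m₂ = 166.0750/8 = 20.75938
Σ(xᵢ − x̄)³ = 113.1803 ⇒ m₃ = 113.1803/8 = 14.14753
m₂^(3/2) = 20.75938^(1.5) = 94.58481
g₁ = m₃ / m₂^(3/2) = 14.14753 / 94.58481 ≈ 0.1496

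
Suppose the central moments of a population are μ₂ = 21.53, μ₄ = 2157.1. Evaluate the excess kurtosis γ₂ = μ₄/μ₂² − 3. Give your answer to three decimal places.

μ₂² = 21.53² = 463.54090
μ₄/μ₂² = 2157.1 / 463.54090 = 4.65353
γ₂ = 4.65353 − 3 ≈ 1.654

1.654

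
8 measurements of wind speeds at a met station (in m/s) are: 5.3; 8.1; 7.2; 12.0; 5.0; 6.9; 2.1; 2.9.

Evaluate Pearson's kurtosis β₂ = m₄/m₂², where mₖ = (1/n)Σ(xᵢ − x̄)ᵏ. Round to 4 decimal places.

x̄ = 6.1875
Σ(xᵢ − x̄)² = 68.6888 ⇒ m₂ = 8.58609
Σ(xᵢ − x̄)⁴ = 1554.6840 ⇒ m₄ = 194.33551
m₂² = 73.72101
β₂ = m₄/m₂² = 194.33551 / 73.72101 ≈ 2.6361

2.6361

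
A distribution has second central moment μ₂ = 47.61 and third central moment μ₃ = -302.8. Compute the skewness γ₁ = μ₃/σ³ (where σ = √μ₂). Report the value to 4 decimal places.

-0.9217

σ = √μ₂ = √47.61 = 6.90000
σ³ = μ₂^(3/2) = 328.50900
γ₁ = μ₃/σ³ = -302.8 / 328.50900 ≈ -0.9217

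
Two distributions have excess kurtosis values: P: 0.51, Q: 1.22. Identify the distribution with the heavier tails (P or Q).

Q

Higher excess kurtosis ⇒ heavier tails relative to the normal distribution.
0.51 vs 1.22: the larger is 1.22, so Q has heavier tails.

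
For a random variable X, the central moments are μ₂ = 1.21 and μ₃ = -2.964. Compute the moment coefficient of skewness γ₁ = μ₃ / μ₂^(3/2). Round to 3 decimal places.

σ = √μ₂ = √1.21 = 1.10000
σ³ = μ₂^(3/2) = 1.33100
γ₁ = μ₃/σ³ = -2.964 / 1.33100 ≈ -2.227

-2.227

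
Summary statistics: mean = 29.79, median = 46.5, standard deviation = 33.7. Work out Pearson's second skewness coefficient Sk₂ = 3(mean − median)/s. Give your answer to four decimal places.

Sk₂ = 3(29.79 − 46.5) / 33.7 = 3 × -16.7100 / 33.7
    = -50.1300 / 33.7 ≈ -1.4875

-1.4875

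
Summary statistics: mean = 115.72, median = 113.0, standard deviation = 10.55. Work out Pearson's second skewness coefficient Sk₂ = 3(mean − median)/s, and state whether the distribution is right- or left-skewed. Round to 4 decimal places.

0.7735, right-skewed

Sk₂ = 3(115.72 − 113.0) / 10.55 = 3 × 2.7200 / 10.55
    = 8.1600 / 10.55 ≈ 0.7735
Sk₂ > 0 ⇒ mean > median ⇒ right-skewed (positive skew).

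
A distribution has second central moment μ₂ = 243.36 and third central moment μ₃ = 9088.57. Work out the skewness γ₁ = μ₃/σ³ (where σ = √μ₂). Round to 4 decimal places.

2.3940

σ = √μ₂ = √243.36 = 15.60000
σ³ = μ₂^(3/2) = 3796.41600
γ₁ = μ₃/σ³ = 9088.57 / 3796.41600 ≈ 2.3940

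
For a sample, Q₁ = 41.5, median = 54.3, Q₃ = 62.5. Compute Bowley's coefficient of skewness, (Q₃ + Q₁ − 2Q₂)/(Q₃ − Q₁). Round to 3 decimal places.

numerator: Q₃ + Q₁ − 2Q₂ = 62.5 + 41.5 − 2×54.3 = -4.6000
denominator: Q₃ − Q₁ = 62.5 − 41.5 = 21.0000
Bowley skewness = -4.6000 / 21.0000 ≈ -0.219

-0.219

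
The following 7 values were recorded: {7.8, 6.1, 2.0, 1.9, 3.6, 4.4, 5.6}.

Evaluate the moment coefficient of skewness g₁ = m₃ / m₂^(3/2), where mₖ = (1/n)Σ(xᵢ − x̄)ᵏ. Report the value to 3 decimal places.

x̄ = (7.8 + 6.1 + 2.0 + 1.9 + 3.6 + 4.4 + 5.6) / 7 = 4.4857
deviations (xᵢ − x̄): 3.3143, 1.6143, -2.4857, -2.5857, -0.8857, -0.0857, 1.1143
Σ(xᵢ − x̄)² = 28.4886 ⇒ m₂ = 28.4886/7 = 4.06980
Σ(xᵢ − x̄)³ = 8.6540 ⇒ m₃ = 8.6540/7 = 1.23628
m₂^(3/2) = 4.06980^(1.5) = 8.21030
g₁ = m₃ / m₂^(3/2) = 1.23628 / 8.21030 ≈ 0.151

0.151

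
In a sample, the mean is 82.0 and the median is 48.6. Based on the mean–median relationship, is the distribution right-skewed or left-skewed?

mean − median = 82.0 − 48.6 = 33.4
mean > median ⇒ the longer tail is on the right ⇒ right-skewed (positively skewed).

right-skewed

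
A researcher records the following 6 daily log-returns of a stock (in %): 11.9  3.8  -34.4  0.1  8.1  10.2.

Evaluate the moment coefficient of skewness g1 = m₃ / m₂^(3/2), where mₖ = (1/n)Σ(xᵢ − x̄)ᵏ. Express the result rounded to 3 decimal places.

x̄ = (11.9 + 3.8 - 34.4 + 0.1 + 8.1 + 10.2) / 6 = -0.0500
deviations (xᵢ − x̄): 11.9500, 3.8500, -34.3500, 0.1500, 8.1500, 10.2500
Σ(xᵢ − x̄)² = 1509.0550 ⇒ m₂ = 1509.0550/6 = 251.50917
Σ(xᵢ − x̄)³ = -37148.5440 ⇒ m₃ = -37148.5440/6 = -6191.42400
m₂^(3/2) = 251.50917^(1.5) = 3988.69407
g1 = m₃ / m₂^(3/2) = -6191.42400 / 3988.69407 ≈ -1.552

-1.552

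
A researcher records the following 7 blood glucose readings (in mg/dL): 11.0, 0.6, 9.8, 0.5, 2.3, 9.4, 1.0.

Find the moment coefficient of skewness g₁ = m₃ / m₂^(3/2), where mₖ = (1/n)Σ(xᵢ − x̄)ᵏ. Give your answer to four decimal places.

x̄ = (11.0 + 0.6 + 9.8 + 0.5 + 2.3 + 9.4 + 1.0) / 7 = 4.9429
deviations (xᵢ − x̄): 6.0571, -4.3429, 4.8571, -4.4429, -2.6429, 4.4571, -3.9429
Σ(xᵢ − x̄)² = 141.2771 ⇒ m₂ = 141.2771/7 = 20.18245
Σ(xᵢ − x̄)³ = 176.0042 ⇒ m₃ = 176.0042/7 = 25.14346
m₂^(3/2) = 20.18245^(1.5) = 90.66941
g₁ = m₃ / m₂^(3/2) = 25.14346 / 90.66941 ≈ 0.2773

0.2773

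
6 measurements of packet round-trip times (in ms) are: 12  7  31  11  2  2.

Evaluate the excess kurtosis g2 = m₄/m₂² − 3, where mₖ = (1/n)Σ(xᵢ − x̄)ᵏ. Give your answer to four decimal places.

x̄ = 10.8333
Σ(xᵢ − x̄)² = 578.8333 ⇒ m₂ = 96.47222
Σ(xᵢ − x̄)⁴ = 177794.8194 ⇒ m₄ = 29632.46991
m₂² = 9306.88966
g2 = m₄/m₂² − 3 = 3.18393 − 3 ≈ 0.1839

0.1839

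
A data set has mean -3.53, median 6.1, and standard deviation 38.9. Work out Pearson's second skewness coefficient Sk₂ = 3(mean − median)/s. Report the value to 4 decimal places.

-0.7427

Sk₂ = 3(-3.53 − 6.1) / 38.9 = 3 × -9.6300 / 38.9
    = -28.8900 / 38.9 ≈ -0.7427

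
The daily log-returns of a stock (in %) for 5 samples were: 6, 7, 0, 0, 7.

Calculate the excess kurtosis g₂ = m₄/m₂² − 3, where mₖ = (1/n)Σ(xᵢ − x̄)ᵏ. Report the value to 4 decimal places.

x̄ = 4.0000
Σ(xᵢ − x̄)² = 54.0000 ⇒ m₂ = 10.80000
Σ(xᵢ − x̄)⁴ = 690.0000 ⇒ m₄ = 138.00000
m₂² = 116.64000
g₂ = m₄/m₂² − 3 = 1.18313 − 3 ≈ -1.8169

-1.8169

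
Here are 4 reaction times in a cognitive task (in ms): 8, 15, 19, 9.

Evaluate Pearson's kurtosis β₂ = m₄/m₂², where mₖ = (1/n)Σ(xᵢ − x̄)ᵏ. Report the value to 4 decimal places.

1.3854

x̄ = 12.7500
Σ(xᵢ − x̄)² = 80.7500 ⇒ m₂ = 20.18750
Σ(xᵢ − x̄)⁴ = 2258.3281 ⇒ m₄ = 564.58203
m₂² = 407.53516
β₂ = m₄/m₂² = 564.58203 / 407.53516 ≈ 1.3854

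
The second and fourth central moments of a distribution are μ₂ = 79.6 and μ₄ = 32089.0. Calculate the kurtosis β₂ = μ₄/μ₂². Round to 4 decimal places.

μ₂² = 79.6² = 6336.16000
μ₄/μ₂² = 32089.0 / 6336.16000 = 5.06442
β₂ ≈ 5.0644

5.0644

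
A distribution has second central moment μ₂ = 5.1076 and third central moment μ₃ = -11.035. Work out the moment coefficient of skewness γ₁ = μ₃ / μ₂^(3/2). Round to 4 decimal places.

-0.9560

σ = √μ₂ = √5.1076 = 2.26000
σ³ = μ₂^(3/2) = 11.54318
γ₁ = μ₃/σ³ = -11.035 / 11.54318 ≈ -0.9560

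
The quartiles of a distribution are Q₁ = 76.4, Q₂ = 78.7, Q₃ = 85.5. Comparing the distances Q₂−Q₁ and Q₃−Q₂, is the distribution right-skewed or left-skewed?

right-skewed

Q₂ − Q₁ = 2.3;  Q₃ − Q₂ = 6.8
Q₃ − Q₂ > Q₂ − Q₁ ⇒ the upper half is more spread out ⇒ right-skewed.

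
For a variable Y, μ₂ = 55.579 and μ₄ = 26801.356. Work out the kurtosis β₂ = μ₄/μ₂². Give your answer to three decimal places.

μ₂² = 55.579² = 3089.02524
μ₄/μ₂² = 26801.356 / 3089.02524 = 8.67631
β₂ ≈ 8.676

8.676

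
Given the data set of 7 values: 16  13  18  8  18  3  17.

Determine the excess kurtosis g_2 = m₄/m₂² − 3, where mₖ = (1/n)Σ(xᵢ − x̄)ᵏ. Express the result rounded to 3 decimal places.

-0.676

x̄ = 13.2857
Σ(xᵢ − x̄)² = 199.4286 ⇒ m₂ = 28.48980
Σ(xᵢ − x̄)⁴ = 13205.8192 ⇒ m₄ = 1886.54561
m₂² = 811.66847
g_2 = m₄/m₂² − 3 = 2.32428 − 3 ≈ -0.676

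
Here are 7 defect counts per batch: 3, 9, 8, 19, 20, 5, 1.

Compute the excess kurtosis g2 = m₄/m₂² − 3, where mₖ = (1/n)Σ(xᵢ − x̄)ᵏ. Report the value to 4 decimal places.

x̄ = 9.2857
Σ(xᵢ − x̄)² = 337.4286 ⇒ m₂ = 48.20408
Σ(xᵢ − x̄)⁴ = 28697.6968 ⇒ m₄ = 4099.67097
m₂² = 2323.63349
g2 = m₄/m₂² − 3 = 1.76434 − 3 ≈ -1.2357

-1.2357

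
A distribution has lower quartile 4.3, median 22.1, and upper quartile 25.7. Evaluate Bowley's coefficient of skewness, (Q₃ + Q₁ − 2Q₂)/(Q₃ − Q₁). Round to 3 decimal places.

numerator: Q₃ + Q₁ − 2Q₂ = 25.7 + 4.3 − 2×22.1 = -14.2000
denominator: Q₃ − Q₁ = 25.7 − 4.3 = 21.4000
Bowley skewness = -14.2000 / 21.4000 ≈ -0.664

-0.664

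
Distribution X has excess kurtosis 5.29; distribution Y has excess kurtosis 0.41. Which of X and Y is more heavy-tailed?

X

Higher excess kurtosis ⇒ heavier tails relative to the normal distribution.
5.29 vs 0.41: the larger is 5.29, so X has heavier tails.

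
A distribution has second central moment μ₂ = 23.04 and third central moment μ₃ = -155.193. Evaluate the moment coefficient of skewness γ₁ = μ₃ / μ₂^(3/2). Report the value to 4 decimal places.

-1.4033

σ = √μ₂ = √23.04 = 4.80000
σ³ = μ₂^(3/2) = 110.59200
γ₁ = μ₃/σ³ = -155.193 / 110.59200 ≈ -1.4033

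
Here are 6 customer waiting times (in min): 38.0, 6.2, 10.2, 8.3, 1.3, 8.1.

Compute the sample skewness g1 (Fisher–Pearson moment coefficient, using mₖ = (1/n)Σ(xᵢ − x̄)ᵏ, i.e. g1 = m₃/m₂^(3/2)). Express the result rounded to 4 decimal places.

1.5639

x̄ = (38.0 + 6.2 + 10.2 + 8.3 + 1.3 + 8.1) / 6 = 12.0167
deviations (xᵢ − x̄): 25.9833, -5.8167, -1.8167, -3.7167, -10.7167, -3.9167
Σ(xᵢ − x̄)² = 856.2683 ⇒ m₂ = 856.2683/6 = 142.71139
Σ(xᵢ − x̄)³ = 15997.2276 ⇒ m₃ = 15997.2276/6 = 2666.20459
m₂^(3/2) = 142.71139^(1.5) = 1704.85697
g1 = m₃ / m₂^(3/2) = 2666.20459 / 1704.85697 ≈ 1.5639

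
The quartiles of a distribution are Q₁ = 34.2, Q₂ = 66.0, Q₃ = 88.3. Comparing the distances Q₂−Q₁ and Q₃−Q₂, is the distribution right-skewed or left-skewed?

Q₂ − Q₁ = 31.8;  Q₃ − Q₂ = 22.3
Q₂ − Q₁ > Q₃ − Q₂ ⇒ the lower half is more spread out ⇒ left-skewed.

left-skewed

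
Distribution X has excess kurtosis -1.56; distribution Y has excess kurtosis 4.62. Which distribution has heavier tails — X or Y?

Y

Higher excess kurtosis ⇒ heavier tails relative to the normal distribution.
-1.56 vs 4.62: the larger is 4.62, so Y has heavier tails. (Y is leptokurtic — heavier-than-normal tails; the other is platykurtic.)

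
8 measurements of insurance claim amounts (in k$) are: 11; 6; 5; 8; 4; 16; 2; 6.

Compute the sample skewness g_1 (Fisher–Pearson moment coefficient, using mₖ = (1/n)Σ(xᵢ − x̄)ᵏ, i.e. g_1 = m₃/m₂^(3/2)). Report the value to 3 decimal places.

x̄ = (11 + 6 + 5 + 8 + 4 + 16 + 2 + 6) / 8 = 7.2500
deviations (xᵢ − x̄): 3.7500, -1.2500, -2.2500, 0.7500, -3.2500, 8.7500, -5.2500, -1.2500
Σ(xᵢ − x̄)² = 137.5000 ⇒ m₂ = 137.5000/8 = 17.18750
Σ(xᵢ − x̄)³ = 528.7500 ⇒ m₃ = 528.7500/8 = 66.09375
m₂^(3/2) = 17.18750^(1.5) = 71.25561
g_1 = m₃ / m₂^(3/2) = 66.09375 / 71.25561 ≈ 0.928

0.928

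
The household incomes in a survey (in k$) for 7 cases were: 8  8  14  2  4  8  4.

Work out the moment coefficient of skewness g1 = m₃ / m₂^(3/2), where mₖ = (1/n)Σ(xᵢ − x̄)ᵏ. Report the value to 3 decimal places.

x̄ = (8 + 8 + 14 + 2 + 4 + 8 + 4) / 7 = 6.8571
deviations (xᵢ − x̄): 1.1429, 1.1429, 7.1429, -4.8571, -2.8571, 1.1429, -2.8571
Σ(xᵢ − x̄)² = 94.8571 ⇒ m₂ = 94.8571/7 = 13.55102
Σ(xᵢ − x̄)³ = 207.6735 ⇒ m₃ = 207.6735/7 = 29.66764
m₂^(3/2) = 13.55102^(1.5) = 49.88362
g1 = m₃ / m₂^(3/2) = 29.66764 / 49.88362 ≈ 0.595

0.595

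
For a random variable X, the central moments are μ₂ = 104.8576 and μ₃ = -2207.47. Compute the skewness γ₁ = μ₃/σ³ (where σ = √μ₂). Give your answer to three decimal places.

-2.056

σ = √μ₂ = √104.8576 = 10.24000
σ³ = μ₂^(3/2) = 1073.74182
γ₁ = μ₃/σ³ = -2207.47 / 1073.74182 ≈ -2.056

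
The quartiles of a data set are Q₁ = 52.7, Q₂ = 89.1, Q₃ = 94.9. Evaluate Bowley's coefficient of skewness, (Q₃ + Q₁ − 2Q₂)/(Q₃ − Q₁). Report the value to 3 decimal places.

-0.725

numerator: Q₃ + Q₁ − 2Q₂ = 94.9 + 52.7 − 2×89.1 = -30.6000
denominator: Q₃ − Q₁ = 94.9 − 52.7 = 42.2000
Bowley skewness = -30.6000 / 42.2000 ≈ -0.725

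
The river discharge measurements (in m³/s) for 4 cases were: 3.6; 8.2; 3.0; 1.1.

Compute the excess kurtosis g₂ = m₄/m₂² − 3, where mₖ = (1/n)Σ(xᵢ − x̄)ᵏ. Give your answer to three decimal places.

-0.904

x̄ = 3.9750
Σ(xᵢ − x̄)² = 27.2075 ⇒ m₂ = 6.80187
Σ(xᵢ − x̄)⁴ = 387.8888 ⇒ m₄ = 96.97221
m₂² = 46.26550
g₂ = m₄/m₂² − 3 = 2.09599 − 3 ≈ -0.904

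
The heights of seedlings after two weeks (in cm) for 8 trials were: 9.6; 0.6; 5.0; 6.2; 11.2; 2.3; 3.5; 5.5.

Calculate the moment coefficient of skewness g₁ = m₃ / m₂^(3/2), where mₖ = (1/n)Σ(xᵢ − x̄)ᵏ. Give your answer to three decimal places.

0.338

x̄ = (9.6 + 0.6 + 5.0 + 6.2 + 11.2 + 2.3 + 3.5 + 5.5) / 8 = 5.4875
deviations (xᵢ − x̄): 4.1125, -4.8875, -0.4875, 0.7125, 5.7125, -3.1875, -1.9875, 0.0125
Σ(xᵢ − x̄)² = 88.2887 ⇒ m₂ = 88.2887/8 = 11.03609
Σ(xᵢ − x̄)³ = 99.2258 ⇒ m₃ = 99.2258/8 = 12.40323
m₂^(3/2) = 11.03609^(1.5) = 36.66258
g₁ = m₃ / m₂^(3/2) = 12.40323 / 36.66258 ≈ 0.338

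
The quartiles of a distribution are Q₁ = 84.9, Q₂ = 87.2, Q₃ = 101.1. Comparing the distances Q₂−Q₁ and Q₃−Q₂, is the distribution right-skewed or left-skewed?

Q₂ − Q₁ = 2.3;  Q₃ − Q₂ = 13.9
Q₃ − Q₂ > Q₂ − Q₁ ⇒ the upper half is more spread out ⇒ right-skewed.

right-skewed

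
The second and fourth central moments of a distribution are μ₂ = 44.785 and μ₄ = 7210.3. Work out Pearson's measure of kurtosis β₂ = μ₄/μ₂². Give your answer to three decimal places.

3.595

μ₂² = 44.785² = 2005.69622
μ₄/μ₂² = 7210.3 / 2005.69622 = 3.59491
β₂ ≈ 3.595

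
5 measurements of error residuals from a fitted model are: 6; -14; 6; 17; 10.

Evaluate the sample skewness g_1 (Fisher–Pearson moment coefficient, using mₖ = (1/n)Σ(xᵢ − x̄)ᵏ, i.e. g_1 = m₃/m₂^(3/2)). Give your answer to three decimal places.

-0.912

x̄ = (6 - 14 + 6 + 17 + 10) / 5 = 5.0000
deviations (xᵢ − x̄): 1.0000, -19.0000, 1.0000, 12.0000, 5.0000
Σ(xᵢ − x̄)² = 532.0000 ⇒ m₂ = 532.0000/5 = 106.40000
Σ(xᵢ − x̄)³ = -5004.0000 ⇒ m₃ = -5004.0000/5 = -1000.80000
m₂^(3/2) = 106.40000^(1.5) = 1097.52000
g_1 = m₃ / m₂^(3/2) = -1000.80000 / 1097.52000 ≈ -0.912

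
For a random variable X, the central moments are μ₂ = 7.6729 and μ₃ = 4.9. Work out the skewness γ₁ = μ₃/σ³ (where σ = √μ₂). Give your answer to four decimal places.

0.2305

σ = √μ₂ = √7.6729 = 2.77000
σ³ = μ₂^(3/2) = 21.25393
γ₁ = μ₃/σ³ = 4.9 / 21.25393 ≈ 0.2305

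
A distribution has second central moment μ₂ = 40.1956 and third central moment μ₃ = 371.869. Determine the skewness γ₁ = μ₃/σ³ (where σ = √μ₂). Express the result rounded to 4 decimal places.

σ = √μ₂ = √40.1956 = 6.34000
σ³ = μ₂^(3/2) = 254.84010
γ₁ = μ₃/σ³ = 371.869 / 254.84010 ≈ 1.4592

1.4592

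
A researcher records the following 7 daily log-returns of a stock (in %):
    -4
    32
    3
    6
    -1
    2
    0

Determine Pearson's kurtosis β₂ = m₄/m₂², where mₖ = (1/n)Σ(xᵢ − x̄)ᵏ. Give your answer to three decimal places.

4.564

x̄ = 5.4286
Σ(xᵢ − x̄)² = 883.7143 ⇒ m₂ = 126.24490
Σ(xᵢ − x̄)⁴ = 509145.8834 ⇒ m₄ = 72735.12620
m₂² = 15937.77426
β₂ = m₄/m₂² = 72735.12620 / 15937.77426 ≈ 4.564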